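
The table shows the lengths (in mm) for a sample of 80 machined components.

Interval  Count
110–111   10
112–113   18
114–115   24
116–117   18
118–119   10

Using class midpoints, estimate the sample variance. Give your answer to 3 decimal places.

5.873

Midpoints: 110.5, 112.5, 114.5, 116.5, 118.5
n = 80, Σfm = 9160, mean = 114.5000
Σfm² = 1049284
Σf(m − x̄)² = Σfm² − (Σfm)²/n = 1049284 − 9160²/80 = 464.0000
Sample variance = 464.0000 / 79 = 5.8734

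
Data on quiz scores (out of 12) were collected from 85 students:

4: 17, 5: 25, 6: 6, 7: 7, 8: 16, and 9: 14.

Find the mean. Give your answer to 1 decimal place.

6.3

Values: 4, 5, 6, 7, 8, 9
Σfx = 17×4 + 25×5 + 6×6 + 7×7 + 16×8 + 14×9 = 532
n = Σf = 85
Mean = 532 / 85 = 6.2588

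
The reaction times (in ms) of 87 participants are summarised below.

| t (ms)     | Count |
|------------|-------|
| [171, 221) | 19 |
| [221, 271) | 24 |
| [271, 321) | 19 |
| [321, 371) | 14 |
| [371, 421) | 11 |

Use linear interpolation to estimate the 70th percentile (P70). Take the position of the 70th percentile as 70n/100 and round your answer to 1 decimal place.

Cumulative frequencies: 19, 43, 62, 76, 87
n = 87; position = 70n/100 = 60.9.
This falls in the class [271, 321): L = 271, F = 43, f = 19, h = 50.
70th percentile ≈ 271 + ((60.9 − 43) / 19) × 50 = 318.1053

318.1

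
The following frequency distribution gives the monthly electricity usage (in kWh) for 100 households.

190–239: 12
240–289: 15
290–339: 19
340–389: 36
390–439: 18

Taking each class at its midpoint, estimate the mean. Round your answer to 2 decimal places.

Midpoints: 214.5, 264.5, 314.5, 364.5, 414.5
Σfm = 12×214.5 + 15×264.5 + 19×314.5 + 36×364.5 + 18×414.5 = 33100
n = Σf = 100
Mean = 33100 / 100 = 331.0000

331.00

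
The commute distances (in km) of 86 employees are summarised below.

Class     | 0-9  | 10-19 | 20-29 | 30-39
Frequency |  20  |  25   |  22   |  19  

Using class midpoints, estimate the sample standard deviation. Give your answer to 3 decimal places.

Midpoints: 4.5, 14.5, 24.5, 34.5
n = 86, Σfm = 1647, mean = 19.1512
Σfm² = 41481.5
Σf(m − x̄)² = Σfm² − (Σfm)²/n = 41481.5 − 1647²/86 = 9939.5349
Sample variance = 9939.5349 / 85 = 116.9357
Standard deviation = √116.9357 = 10.8137

10.814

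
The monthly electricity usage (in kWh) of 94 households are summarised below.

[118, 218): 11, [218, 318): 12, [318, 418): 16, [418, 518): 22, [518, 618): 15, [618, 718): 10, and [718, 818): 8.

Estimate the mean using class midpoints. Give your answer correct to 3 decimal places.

453.106

Midpoints: 168, 268, 368, 468, 568, 668, 768
Σfm = 11×168 + 12×268 + 16×368 + 22×468 + 15×568 + 10×668 + 8×768 = 42592
n = Σf = 94
Mean = 42592 / 94 = 453.1064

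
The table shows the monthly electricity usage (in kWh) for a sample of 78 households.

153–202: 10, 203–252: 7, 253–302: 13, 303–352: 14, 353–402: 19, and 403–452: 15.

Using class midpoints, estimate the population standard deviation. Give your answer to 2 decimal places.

Midpoints: 177.5, 227.5, 277.5, 327.5, 377.5, 427.5
n = 78, Σfm = 25145, mean = 322.3718
Σfm² = 8628987.5
Σf(m − x̄)² = Σfm² − (Σfm)²/n = 8628987.5 − 25145²/78 = 522948.7179
Population variance = 522948.7179 / 78 = 6704.4707
Standard deviation = √6704.4707 = 81.8808

81.88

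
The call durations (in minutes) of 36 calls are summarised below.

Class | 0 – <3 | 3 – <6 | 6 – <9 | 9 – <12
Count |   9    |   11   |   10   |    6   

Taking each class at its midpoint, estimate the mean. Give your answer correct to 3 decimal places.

Midpoints: 1.5, 4.5, 7.5, 10.5
Σfm = 9×1.5 + 11×4.5 + 10×7.5 + 6×10.5 = 201
n = Σf = 36
Mean = 201 / 36 = 5.5833

5.583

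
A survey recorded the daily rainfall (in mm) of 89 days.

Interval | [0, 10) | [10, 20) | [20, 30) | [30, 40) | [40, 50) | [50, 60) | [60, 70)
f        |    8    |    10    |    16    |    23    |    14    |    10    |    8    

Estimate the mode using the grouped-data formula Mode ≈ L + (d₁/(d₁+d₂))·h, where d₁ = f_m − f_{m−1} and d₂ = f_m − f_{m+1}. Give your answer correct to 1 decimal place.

Modal class: [30, 40) (highest frequency 23).
d₁ = 23 − 16 = 7, d₂ = 23 − 14 = 9
Mode ≈ 30 + (7/(7+9)) × 10 = 30 + 4.3750 = 34.3750

34.4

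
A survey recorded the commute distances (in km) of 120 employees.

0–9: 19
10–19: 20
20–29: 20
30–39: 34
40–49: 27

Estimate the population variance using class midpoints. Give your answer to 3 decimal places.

192.083

Midpoints: 4.5, 14.5, 24.5, 34.5, 44.5
n = 120, Σfm = 3240, mean = 27.0000
Σfm² = 110530
Σf(m − x̄)² = Σfm² − (Σfm)²/n = 110530 − 3240²/120 = 23050.0000
Population variance = 23050.0000 / 120 = 192.0833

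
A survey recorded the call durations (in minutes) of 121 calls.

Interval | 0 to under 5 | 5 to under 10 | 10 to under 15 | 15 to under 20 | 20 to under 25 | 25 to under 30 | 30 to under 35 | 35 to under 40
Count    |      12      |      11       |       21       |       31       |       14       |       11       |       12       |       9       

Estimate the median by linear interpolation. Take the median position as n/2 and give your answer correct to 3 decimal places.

Cumulative frequencies: 12, 23, 44, 75, 89, 100, 112, 121
n = 121; position = n/2 = 60.5.
This falls in the class 15 to under 20: L = 15, F = 44, f = 31, h = 5.
Median ≈ 15 + ((60.5 − 44) / 31) × 5 = 17.6613

17.661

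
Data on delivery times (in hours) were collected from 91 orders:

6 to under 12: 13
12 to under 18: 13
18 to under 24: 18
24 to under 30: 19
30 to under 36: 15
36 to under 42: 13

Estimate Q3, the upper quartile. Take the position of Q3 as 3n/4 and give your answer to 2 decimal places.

Cumulative frequencies: 13, 26, 44, 63, 78, 91
n = 91; position = 3n/4 = 68.25.
This falls in the class 30 to under 36: L = 30, F = 63, f = 15, h = 6.
Upper quartile ≈ 30 + ((68.25 − 63) / 15) × 6 = 32.1000

32.10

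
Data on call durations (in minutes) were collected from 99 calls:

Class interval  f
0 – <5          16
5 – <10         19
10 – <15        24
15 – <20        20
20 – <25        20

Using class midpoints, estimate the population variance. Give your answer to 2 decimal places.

46.01

Midpoints: 2.5, 7.5, 12.5, 17.5, 22.5
n = 99, Σfm = 1282.5, mean = 12.9545
Σfm² = 21168.75
Σf(m − x̄)² = Σfm² − (Σfm)²/n = 21168.75 − 1282.5²/99 = 4554.5455
Population variance = 4554.5455 / 99 = 46.0055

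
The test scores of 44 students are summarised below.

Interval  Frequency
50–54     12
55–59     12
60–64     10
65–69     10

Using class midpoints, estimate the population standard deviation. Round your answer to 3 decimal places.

5.572

Midpoints: 52, 57, 62, 67
n = 44, Σfm = 2598, mean = 59.0455
Σfm² = 154766
Σf(m − x̄)² = Σfm² − (Σfm)²/n = 154766 − 2598²/44 = 1365.9091
Population variance = 1365.9091 / 44 = 31.0434
Standard deviation = √31.0434 = 5.5717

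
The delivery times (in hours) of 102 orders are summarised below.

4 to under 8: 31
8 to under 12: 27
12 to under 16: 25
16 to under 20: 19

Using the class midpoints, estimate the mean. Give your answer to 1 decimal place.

11.3

Midpoints: 6, 10, 14, 18
Σfm = 31×6 + 27×10 + 25×14 + 19×18 = 1148
n = Σf = 102
Mean = 1148 / 102 = 11.2549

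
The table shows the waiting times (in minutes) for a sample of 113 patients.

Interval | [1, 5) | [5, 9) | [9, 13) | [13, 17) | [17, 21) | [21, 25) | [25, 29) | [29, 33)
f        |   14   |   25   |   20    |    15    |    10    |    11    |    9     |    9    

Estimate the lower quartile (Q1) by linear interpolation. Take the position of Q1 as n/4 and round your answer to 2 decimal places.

Cumulative frequencies: 14, 39, 59, 74, 84, 95, 104, 113
n = 113; position = n/4 = 28.25.
This falls in the class [5, 9): L = 5, F = 14, f = 25, h = 4.
Lower quartile ≈ 5 + ((28.25 − 14) / 25) × 4 = 7.2800

7.28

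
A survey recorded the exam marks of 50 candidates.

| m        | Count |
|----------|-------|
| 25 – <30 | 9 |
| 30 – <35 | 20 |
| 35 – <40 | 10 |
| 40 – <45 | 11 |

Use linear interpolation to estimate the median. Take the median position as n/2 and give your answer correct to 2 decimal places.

34.00

Cumulative frequencies: 9, 29, 39, 50
n = 50; position = n/2 = 25.
This falls in the class 30 – <35: L = 30, F = 9, f = 20, h = 5.
Median ≈ 30 + ((25 − 9) / 20) × 5 = 34.0000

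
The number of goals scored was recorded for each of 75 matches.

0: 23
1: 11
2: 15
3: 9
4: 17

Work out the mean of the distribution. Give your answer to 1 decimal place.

Values: 0, 1, 2, 3, 4
Σfx = 23×0 + 11×1 + 15×2 + 9×3 + 17×4 = 136
n = Σf = 75
Mean = 136 / 75 = 1.8133

1.8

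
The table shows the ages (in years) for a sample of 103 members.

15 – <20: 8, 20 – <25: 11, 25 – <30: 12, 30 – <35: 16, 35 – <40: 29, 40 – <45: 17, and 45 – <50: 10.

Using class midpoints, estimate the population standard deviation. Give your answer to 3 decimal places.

8.577

Midpoints: 17.5, 22.5, 27.5, 32.5, 37.5, 42.5, 47.5
n = 103, Σfm = 3522.5, mean = 34.1990
Σfm² = 128043.75
Σf(m − x̄)² = Σfm² − (Σfm)²/n = 128043.75 − 3522.5²/103 = 7577.6699
Population variance = 7577.6699 / 103 = 73.5696
Standard deviation = √73.5696 = 8.5773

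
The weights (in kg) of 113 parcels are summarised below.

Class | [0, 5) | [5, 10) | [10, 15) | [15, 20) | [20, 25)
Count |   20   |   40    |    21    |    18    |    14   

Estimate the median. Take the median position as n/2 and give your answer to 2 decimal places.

Cumulative frequencies: 20, 60, 81, 99, 113
n = 113; position = n/2 = 56.5.
This falls in the class [5, 10): L = 5, F = 20, f = 40, h = 5.
Median ≈ 5 + ((56.5 − 20) / 40) × 5 = 9.5625

9.56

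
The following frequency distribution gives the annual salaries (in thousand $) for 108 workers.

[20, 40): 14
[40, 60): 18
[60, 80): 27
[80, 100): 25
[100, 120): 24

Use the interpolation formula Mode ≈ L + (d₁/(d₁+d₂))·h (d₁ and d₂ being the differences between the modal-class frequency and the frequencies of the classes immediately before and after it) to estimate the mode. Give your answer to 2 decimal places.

Modal class: [60, 80) (highest frequency 27).
d₁ = 27 − 18 = 9, d₂ = 27 − 25 = 2
Mode ≈ 60 + (9/(9+2)) × 20 = 60 + 16.3636 = 76.3636

76.36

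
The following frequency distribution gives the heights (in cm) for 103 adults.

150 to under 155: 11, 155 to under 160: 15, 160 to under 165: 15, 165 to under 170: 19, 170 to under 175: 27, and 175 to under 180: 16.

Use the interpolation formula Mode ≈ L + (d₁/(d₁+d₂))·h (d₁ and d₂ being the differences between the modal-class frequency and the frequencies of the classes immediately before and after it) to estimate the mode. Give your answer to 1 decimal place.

172.1

Modal class: 170 to under 175 (highest frequency 27).
d₁ = 27 − 19 = 8, d₂ = 27 − 16 = 11
Mode ≈ 170 + (8/(8+11)) × 5 = 170 + 2.1053 = 172.1053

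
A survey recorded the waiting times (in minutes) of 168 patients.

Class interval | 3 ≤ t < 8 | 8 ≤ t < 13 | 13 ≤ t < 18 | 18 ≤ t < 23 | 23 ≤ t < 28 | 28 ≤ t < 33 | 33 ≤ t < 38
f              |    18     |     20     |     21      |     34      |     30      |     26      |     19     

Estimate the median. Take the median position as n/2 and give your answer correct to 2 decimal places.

21.68

Cumulative frequencies: 18, 38, 59, 93, 123, 149, 168
n = 168; position = n/2 = 84.
This falls in the class 18 ≤ t < 23: L = 18, F = 59, f = 34, h = 5.
Median ≈ 18 + ((84 − 59) / 34) × 5 = 21.6765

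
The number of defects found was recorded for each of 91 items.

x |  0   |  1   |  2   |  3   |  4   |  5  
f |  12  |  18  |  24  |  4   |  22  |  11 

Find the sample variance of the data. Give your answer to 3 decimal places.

Values: 0, 1, 2, 3, 4, 5
n = 91, Σfx = 221, mean = 2.4286
Σfx² = 777
Σf(x − x̄)² = Σfx² − (Σfx)²/n = 777 − 221²/91 = 240.2857
Sample variance = 240.2857 / 90 = 2.6698

2.670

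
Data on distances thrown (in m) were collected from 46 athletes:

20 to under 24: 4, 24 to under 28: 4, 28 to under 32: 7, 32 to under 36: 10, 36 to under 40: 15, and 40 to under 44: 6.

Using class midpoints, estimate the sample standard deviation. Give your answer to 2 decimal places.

5.90

Midpoints: 22, 26, 30, 34, 38, 42
n = 46, Σfm = 1564, mean = 34.0000
Σfm² = 54744
Σf(m − x̄)² = Σfm² − (Σfm)²/n = 54744 − 1564²/46 = 1568.0000
Sample variance = 1568.0000 / 45 = 34.8444
Standard deviation = √34.8444 = 5.9029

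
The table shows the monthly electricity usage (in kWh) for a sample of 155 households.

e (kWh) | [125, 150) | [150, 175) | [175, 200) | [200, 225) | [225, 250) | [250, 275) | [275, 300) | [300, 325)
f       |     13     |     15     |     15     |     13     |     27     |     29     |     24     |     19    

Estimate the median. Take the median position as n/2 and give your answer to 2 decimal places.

Cumulative frequencies: 13, 28, 43, 56, 83, 112, 136, 155
n = 155; position = n/2 = 77.5.
This falls in the class [225, 250): L = 225, F = 56, f = 27, h = 25.
Median ≈ 225 + ((77.5 − 56) / 27) × 25 = 244.9074

244.91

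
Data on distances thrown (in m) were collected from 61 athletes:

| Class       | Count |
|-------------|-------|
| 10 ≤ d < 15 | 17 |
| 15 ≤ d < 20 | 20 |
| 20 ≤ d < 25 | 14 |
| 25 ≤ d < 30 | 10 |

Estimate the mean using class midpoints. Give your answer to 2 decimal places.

Midpoints: 12.5, 17.5, 22.5, 27.5
Σfm = 17×12.5 + 20×17.5 + 14×22.5 + 10×27.5 = 1152.5
n = Σf = 61
Mean = 1152.5 / 61 = 18.8934

18.89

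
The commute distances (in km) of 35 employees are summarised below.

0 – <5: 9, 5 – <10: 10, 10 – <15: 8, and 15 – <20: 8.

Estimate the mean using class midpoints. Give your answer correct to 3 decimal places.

Midpoints: 2.5, 7.5, 12.5, 17.5
Σfm = 9×2.5 + 10×7.5 + 8×12.5 + 8×17.5 = 337.5
n = Σf = 35
Mean = 337.5 / 35 = 9.6429

9.643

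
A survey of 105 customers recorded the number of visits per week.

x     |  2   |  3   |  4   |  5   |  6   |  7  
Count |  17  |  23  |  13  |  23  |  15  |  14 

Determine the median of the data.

Cumulative frequencies: 17, 40, 53, 76, 91, 105
n = 105, so the median is the value in position (n+1)/2 = 53.
Position 53 falls at value 4.

4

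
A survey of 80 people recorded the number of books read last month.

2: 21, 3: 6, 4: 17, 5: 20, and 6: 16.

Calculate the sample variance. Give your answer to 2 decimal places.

2.20

Values: 2, 3, 4, 5, 6
n = 80, Σfx = 324, mean = 4.0500
Σfx² = 1486
Σf(x − x̄)² = Σfx² − (Σfx)²/n = 1486 − 324²/80 = 173.8000
Sample variance = 173.8000 / 79 = 2.2000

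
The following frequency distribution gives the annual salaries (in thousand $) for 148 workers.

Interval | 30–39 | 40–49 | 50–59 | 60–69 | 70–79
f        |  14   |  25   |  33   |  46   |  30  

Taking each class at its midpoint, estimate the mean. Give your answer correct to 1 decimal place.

Midpoints: 34.5, 44.5, 54.5, 64.5, 74.5
Σfm = 14×34.5 + 25×44.5 + 33×54.5 + 46×64.5 + 30×74.5 = 8596
n = Σf = 148
Mean = 8596 / 148 = 58.0811

58.1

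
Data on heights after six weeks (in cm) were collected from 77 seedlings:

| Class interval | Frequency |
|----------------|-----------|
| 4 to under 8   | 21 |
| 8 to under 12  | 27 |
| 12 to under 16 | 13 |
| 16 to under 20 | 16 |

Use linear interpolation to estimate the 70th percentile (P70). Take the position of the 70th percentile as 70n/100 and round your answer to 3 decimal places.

13.815

Cumulative frequencies: 21, 48, 61, 77
n = 77; position = 70n/100 = 53.9.
This falls in the class 12 to under 16: L = 12, F = 48, f = 13, h = 4.
70th percentile ≈ 12 + ((53.9 − 48) / 13) × 4 = 13.8154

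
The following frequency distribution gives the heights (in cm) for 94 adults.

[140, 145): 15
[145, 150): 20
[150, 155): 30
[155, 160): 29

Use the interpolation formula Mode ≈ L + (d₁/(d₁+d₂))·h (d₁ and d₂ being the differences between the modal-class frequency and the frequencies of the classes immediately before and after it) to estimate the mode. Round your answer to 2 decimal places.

154.55

Modal class: [150, 155) (highest frequency 30).
d₁ = 30 − 20 = 10, d₂ = 30 − 29 = 1
Mode ≈ 150 + (10/(10+1)) × 5 = 150 + 4.5455 = 154.5455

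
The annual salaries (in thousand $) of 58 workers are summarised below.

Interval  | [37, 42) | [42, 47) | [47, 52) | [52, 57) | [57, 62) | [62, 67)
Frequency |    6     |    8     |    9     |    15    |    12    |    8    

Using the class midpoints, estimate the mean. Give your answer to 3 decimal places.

53.207

Midpoints: 39.5, 44.5, 49.5, 54.5, 59.5, 64.5
Σfm = 6×39.5 + 8×44.5 + 9×49.5 + 15×54.5 + 12×59.5 + 8×64.5 = 3086
n = Σf = 58
Mean = 3086 / 58 = 53.2069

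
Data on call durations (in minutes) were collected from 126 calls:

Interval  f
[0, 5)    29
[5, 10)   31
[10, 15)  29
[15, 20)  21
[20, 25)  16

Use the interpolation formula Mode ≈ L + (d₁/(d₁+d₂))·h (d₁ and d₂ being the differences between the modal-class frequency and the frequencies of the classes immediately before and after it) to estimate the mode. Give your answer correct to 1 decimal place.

Modal class: [5, 10) (highest frequency 31).
d₁ = 31 − 29 = 2, d₂ = 31 − 29 = 2
Mode ≈ 5 + (2/(2+2)) × 5 = 5 + 2.5000 = 7.5000

7.5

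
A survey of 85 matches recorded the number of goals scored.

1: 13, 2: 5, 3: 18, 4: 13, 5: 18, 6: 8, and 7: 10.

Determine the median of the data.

4

Cumulative frequencies: 13, 18, 36, 49, 67, 75, 85
n = 85, so the median is the value in position (n+1)/2 = 43.
Position 43 falls at value 4.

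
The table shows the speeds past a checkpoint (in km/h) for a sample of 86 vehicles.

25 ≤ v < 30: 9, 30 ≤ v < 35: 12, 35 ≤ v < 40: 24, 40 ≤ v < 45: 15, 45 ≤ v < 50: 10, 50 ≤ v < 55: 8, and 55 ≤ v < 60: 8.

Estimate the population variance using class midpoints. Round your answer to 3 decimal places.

75.504

Midpoints: 27.5, 32.5, 37.5, 42.5, 47.5, 52.5, 57.5
n = 86, Σfm = 3530, mean = 41.0465
Σfm² = 151387.5
Σf(m − x̄)² = Σfm² − (Σfm)²/n = 151387.5 − 3530²/86 = 6493.3140
Population variance = 6493.3140 / 86 = 75.5037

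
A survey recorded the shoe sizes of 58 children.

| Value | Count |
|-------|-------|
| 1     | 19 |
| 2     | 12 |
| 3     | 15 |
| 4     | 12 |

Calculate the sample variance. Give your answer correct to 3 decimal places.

Values: 1, 2, 3, 4
n = 58, Σfx = 136, mean = 2.3448
Σfx² = 394
Σf(x − x̄)² = Σfx² − (Σfx)²/n = 394 − 136²/58 = 75.1034
Sample variance = 75.1034 / 57 = 1.3176

1.318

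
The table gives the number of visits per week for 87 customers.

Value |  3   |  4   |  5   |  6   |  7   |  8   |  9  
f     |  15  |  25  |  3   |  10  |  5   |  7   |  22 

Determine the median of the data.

6

Cumulative frequencies: 15, 40, 43, 53, 58, 65, 87
n = 87, so the median is the value in position (n+1)/2 = 44.
Position 44 falls at value 6.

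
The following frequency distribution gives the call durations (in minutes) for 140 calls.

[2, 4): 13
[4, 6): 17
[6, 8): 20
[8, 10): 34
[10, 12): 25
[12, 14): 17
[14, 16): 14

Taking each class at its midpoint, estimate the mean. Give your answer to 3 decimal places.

Midpoints: 3, 5, 7, 9, 11, 13, 15
Σfm = 13×3 + 17×5 + 20×7 + 34×9 + 25×11 + 17×13 + 14×15 = 1276
n = Σf = 140
Mean = 1276 / 140 = 9.1143

9.114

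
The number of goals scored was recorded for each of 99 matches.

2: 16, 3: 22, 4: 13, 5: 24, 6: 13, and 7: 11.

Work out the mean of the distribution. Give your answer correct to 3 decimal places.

4.293

Values: 2, 3, 4, 5, 6, 7
Σfx = 16×2 + 22×3 + 13×4 + 24×5 + 13×6 + 11×7 = 425
n = Σf = 99
Mean = 425 / 99 = 4.2929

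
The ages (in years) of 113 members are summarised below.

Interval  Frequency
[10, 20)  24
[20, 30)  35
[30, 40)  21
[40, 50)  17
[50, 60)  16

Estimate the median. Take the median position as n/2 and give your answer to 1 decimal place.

29.3

Cumulative frequencies: 24, 59, 80, 97, 113
n = 113; position = n/2 = 56.5.
This falls in the class [20, 30): L = 20, F = 24, f = 35, h = 10.
Median ≈ 20 + ((56.5 − 24) / 35) × 10 = 29.2857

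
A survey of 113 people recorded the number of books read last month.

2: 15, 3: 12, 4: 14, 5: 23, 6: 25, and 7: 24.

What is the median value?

Cumulative frequencies: 15, 27, 41, 64, 89, 113
n = 113, so the median is the value in position (n+1)/2 = 57.
Position 57 falls at value 5.

5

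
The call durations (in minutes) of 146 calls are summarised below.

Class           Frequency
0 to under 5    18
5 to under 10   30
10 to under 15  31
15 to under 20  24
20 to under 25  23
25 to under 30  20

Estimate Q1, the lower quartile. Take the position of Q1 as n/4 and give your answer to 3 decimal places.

8.083

Cumulative frequencies: 18, 48, 79, 103, 126, 146
n = 146; position = n/4 = 36.5.
This falls in the class 5 to under 10: L = 5, F = 18, f = 30, h = 5.
Lower quartile ≈ 5 + ((36.5 − 18) / 30) × 5 = 8.0833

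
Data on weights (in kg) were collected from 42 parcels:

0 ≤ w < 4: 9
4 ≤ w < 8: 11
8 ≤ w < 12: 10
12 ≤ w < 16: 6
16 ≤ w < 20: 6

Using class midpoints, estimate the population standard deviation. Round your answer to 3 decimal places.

5.314

Midpoints: 2, 6, 10, 14, 18
n = 42, Σfm = 376, mean = 8.9524
Σfm² = 4552
Σf(m − x̄)² = Σfm² − (Σfm)²/n = 4552 − 376²/42 = 1185.9048
Population variance = 1185.9048 / 42 = 28.2358
Standard deviation = √28.2358 = 5.3137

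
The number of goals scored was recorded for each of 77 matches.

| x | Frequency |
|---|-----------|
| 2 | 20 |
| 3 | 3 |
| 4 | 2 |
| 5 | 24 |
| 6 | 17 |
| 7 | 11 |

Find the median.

Cumulative frequencies: 20, 23, 25, 49, 66, 77
n = 77, so the median is the value in position (n+1)/2 = 39.
Position 39 falls at value 5.

5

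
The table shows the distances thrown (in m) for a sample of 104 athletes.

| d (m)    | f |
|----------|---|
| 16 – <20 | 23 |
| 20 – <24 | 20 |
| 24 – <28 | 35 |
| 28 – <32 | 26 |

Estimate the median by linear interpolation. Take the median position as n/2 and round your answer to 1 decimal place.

Cumulative frequencies: 23, 43, 78, 104
n = 104; position = n/2 = 52.
This falls in the class 24 – <28: L = 24, F = 43, f = 35, h = 4.
Median ≈ 24 + ((52 − 43) / 35) × 4 = 25.0286

25.0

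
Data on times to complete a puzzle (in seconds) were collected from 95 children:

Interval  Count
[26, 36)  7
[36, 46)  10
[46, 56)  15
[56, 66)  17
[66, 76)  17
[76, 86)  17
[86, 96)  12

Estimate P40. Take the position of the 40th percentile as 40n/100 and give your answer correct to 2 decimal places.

59.53

Cumulative frequencies: 7, 17, 32, 49, 66, 83, 95
n = 95; position = 40n/100 = 38.
This falls in the class [56, 66): L = 56, F = 32, f = 17, h = 10.
40th percentile ≈ 56 + ((38 − 32) / 17) × 10 = 59.5294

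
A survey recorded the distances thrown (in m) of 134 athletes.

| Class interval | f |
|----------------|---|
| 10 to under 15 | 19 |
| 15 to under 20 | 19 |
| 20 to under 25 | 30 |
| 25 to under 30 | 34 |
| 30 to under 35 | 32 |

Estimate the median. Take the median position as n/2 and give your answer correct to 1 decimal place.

24.8

Cumulative frequencies: 19, 38, 68, 102, 134
n = 134; position = n/2 = 67.
This falls in the class 20 to under 25: L = 20, F = 38, f = 30, h = 5.
Median ≈ 20 + ((67 − 38) / 30) × 5 = 24.8333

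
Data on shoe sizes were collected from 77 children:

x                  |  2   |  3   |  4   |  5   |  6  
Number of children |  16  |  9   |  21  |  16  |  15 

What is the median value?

Cumulative frequencies: 16, 25, 46, 62, 77
n = 77, so the median is the value in position (n+1)/2 = 39.
Position 39 falls at value 4.

4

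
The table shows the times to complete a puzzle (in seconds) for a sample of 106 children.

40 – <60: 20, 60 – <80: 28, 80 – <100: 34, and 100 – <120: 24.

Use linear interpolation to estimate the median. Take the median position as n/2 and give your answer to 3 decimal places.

Cumulative frequencies: 20, 48, 82, 106
n = 106; position = n/2 = 53.
This falls in the class 80 – <100: L = 80, F = 48, f = 34, h = 20.
Median ≈ 80 + ((53 − 48) / 34) × 20 = 82.9412

82.941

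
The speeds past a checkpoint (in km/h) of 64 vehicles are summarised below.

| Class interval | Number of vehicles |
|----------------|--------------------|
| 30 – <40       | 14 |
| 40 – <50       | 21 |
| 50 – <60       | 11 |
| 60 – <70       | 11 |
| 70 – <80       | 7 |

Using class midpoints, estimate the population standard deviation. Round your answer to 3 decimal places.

Midpoints: 35, 45, 55, 65, 75
n = 64, Σfm = 3280, mean = 51.2500
Σfm² = 178800
Σf(m − x̄)² = Σfm² − (Σfm)²/n = 178800 − 3280²/64 = 10700.0000
Population variance = 10700.0000 / 64 = 167.1875
Standard deviation = √167.1875 = 12.9301

12.930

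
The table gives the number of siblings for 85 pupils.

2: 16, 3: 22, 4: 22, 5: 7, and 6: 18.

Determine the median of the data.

4

Cumulative frequencies: 16, 38, 60, 67, 85
n = 85, so the median is the value in position (n+1)/2 = 43.
Position 43 falls at value 4.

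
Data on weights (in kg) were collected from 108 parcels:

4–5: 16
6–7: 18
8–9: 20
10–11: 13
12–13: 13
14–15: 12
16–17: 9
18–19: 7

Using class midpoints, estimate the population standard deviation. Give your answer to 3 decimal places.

Midpoints: 4.5, 6.5, 8.5, 10.5, 12.5, 14.5, 16.5, 18.5
n = 108, Σfm = 1110, mean = 10.2778
Σfm² = 13363
Σf(m − x̄)² = Σfm² − (Σfm)²/n = 13363 − 1110²/108 = 1954.6667
Population variance = 1954.6667 / 108 = 18.0988
Standard deviation = √18.0988 = 4.2543

4.254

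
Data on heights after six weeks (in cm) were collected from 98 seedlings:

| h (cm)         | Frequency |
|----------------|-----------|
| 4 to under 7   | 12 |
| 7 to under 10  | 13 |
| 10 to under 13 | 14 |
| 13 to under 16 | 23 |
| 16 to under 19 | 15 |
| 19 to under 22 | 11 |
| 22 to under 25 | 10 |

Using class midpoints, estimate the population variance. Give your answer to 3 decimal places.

Midpoints: 5.5, 8.5, 11.5, 14.5, 17.5, 20.5, 23.5
n = 98, Σfm = 1394, mean = 14.2245
Σfm² = 22728.5
Σf(m − x̄)² = Σfm² − (Σfm)²/n = 22728.5 − 1394²/98 = 2899.5612
Population variance = 2899.5612 / 98 = 29.5874

29.587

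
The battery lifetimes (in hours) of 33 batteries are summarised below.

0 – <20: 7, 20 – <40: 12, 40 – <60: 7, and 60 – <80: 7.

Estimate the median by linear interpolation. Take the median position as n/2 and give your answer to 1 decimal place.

35.8

Cumulative frequencies: 7, 19, 26, 33
n = 33; position = n/2 = 16.5.
This falls in the class 20 – <40: L = 20, F = 7, f = 12, h = 20.
Median ≈ 20 + ((16.5 − 7) / 12) × 20 = 35.8333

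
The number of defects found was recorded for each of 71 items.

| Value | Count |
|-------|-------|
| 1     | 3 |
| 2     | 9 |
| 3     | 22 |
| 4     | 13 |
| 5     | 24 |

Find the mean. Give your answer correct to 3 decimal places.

3.648

Values: 1, 2, 3, 4, 5
Σfx = 3×1 + 9×2 + 22×3 + 13×4 + 24×5 = 259
n = Σf = 71
Mean = 259 / 71 = 3.6479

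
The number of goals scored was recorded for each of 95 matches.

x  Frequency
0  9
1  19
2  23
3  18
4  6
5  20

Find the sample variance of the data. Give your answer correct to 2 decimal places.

Values: 0, 1, 2, 3, 4, 5
n = 95, Σfx = 243, mean = 2.5579
Σfx² = 869
Σf(x − x̄)² = Σfx² − (Σfx)²/n = 869 − 243²/95 = 247.4316
Sample variance = 247.4316 / 94 = 2.6323

2.63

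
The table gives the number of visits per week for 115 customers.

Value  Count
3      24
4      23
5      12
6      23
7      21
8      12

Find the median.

Cumulative frequencies: 24, 47, 59, 82, 103, 115
n = 115, so the median is the value in position (n+1)/2 = 58.
Position 58 falls at value 5.

5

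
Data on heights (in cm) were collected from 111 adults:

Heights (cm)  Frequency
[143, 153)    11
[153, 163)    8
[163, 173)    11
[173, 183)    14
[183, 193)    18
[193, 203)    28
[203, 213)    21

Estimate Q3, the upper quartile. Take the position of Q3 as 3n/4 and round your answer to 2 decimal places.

Cumulative frequencies: 11, 19, 30, 44, 62, 90, 111
n = 111; position = 3n/4 = 83.25.
This falls in the class [193, 203): L = 193, F = 62, f = 28, h = 10.
Upper quartile ≈ 193 + ((83.25 − 62) / 28) × 10 = 200.5893

200.59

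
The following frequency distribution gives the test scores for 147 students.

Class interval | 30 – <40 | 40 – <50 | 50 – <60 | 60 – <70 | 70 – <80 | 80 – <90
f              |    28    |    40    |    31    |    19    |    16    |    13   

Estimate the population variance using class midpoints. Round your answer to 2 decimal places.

Midpoints: 35, 45, 55, 65, 75, 85
n = 147, Σfm = 8025, mean = 54.5918
Σfm² = 473275
Σf(m − x̄)² = Σfm² − (Σfm)²/n = 473275 − 8025²/147 = 35175.5102
Population variance = 35175.5102 / 147 = 239.2892

239.29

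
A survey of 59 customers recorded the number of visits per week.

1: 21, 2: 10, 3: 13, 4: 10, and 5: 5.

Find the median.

2

Cumulative frequencies: 21, 31, 44, 54, 59
n = 59, so the median is the value in position (n+1)/2 = 30.
Position 30 falls at value 2.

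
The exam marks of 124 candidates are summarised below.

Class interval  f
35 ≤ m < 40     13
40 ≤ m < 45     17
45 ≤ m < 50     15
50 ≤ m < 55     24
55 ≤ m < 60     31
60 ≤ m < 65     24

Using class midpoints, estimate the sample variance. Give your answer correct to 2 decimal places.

Midpoints: 37.5, 42.5, 47.5, 52.5, 57.5, 62.5
n = 124, Σfm = 6465, mean = 52.1371
Σfm² = 345225
Σf(m − x̄)² = Σfm² − (Σfm)²/n = 345225 − 6465²/124 = 8158.6694
Sample variance = 8158.6694 / 123 = 66.3306

66.33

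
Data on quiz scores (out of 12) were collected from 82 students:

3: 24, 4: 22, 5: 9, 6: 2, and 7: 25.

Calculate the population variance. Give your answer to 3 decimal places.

Values: 3, 4, 5, 6, 7
n = 82, Σfx = 392, mean = 4.7805
Σfx² = 2090
Σf(x − x̄)² = Σfx² − (Σfx)²/n = 2090 − 392²/82 = 216.0488
Population variance = 216.0488 / 82 = 2.6347

2.635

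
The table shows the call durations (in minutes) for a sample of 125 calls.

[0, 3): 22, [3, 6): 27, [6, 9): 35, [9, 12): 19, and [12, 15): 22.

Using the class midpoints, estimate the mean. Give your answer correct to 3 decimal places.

7.308

Midpoints: 1.5, 4.5, 7.5, 10.5, 13.5
Σfm = 22×1.5 + 27×4.5 + 35×7.5 + 19×10.5 + 22×13.5 = 913.5
n = Σf = 125
Mean = 913.5 / 125 = 7.3080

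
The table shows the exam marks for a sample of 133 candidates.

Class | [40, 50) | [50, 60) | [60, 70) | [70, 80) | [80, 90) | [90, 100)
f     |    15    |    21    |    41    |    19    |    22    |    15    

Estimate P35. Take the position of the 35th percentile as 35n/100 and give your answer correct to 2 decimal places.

62.57

Cumulative frequencies: 15, 36, 77, 96, 118, 133
n = 133; position = 35n/100 = 46.55.
This falls in the class [60, 70): L = 60, F = 36, f = 41, h = 10.
35th percentile ≈ 60 + ((46.55 − 36) / 41) × 10 = 62.5732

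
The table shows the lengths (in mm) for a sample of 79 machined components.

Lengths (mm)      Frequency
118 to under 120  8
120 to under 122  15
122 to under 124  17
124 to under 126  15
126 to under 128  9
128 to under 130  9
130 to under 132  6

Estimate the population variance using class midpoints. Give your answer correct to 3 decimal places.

Midpoints: 119, 121, 123, 125, 127, 129, 131
n = 79, Σfm = 9823, mean = 124.3418
Σfm² = 1222367
Σf(m − x̄)² = Σfm² − (Σfm)²/n = 1222367 − 9823²/79 = 957.7722
Population variance = 957.7722 / 79 = 12.1237

12.124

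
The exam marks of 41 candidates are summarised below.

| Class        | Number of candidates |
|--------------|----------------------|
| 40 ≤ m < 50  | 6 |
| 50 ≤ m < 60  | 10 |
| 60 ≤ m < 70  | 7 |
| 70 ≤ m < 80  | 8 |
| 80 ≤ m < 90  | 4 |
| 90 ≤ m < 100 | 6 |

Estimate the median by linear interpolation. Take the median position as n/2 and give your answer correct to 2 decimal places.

Cumulative frequencies: 6, 16, 23, 31, 35, 41
n = 41; position = n/2 = 20.5.
This falls in the class 60 ≤ m < 70: L = 60, F = 16, f = 7, h = 10.
Median ≈ 60 + ((20.5 − 16) / 7) × 10 = 66.4286

66.43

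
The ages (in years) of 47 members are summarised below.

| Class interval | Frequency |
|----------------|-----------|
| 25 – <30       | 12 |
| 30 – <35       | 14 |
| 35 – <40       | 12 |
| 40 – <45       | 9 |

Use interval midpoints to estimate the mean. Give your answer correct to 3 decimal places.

Midpoints: 27.5, 32.5, 37.5, 42.5
Σfm = 12×27.5 + 14×32.5 + 12×37.5 + 9×42.5 = 1617.5
n = Σf = 47
Mean = 1617.5 / 47 = 34.4149

34.415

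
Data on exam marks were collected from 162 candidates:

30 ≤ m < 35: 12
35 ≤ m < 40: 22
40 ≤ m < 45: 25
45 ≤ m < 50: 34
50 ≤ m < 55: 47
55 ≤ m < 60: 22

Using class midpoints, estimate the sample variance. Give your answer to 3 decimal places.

Midpoints: 32.5, 37.5, 42.5, 47.5, 52.5, 57.5
n = 162, Σfm = 7625, mean = 47.0679
Σfm² = 367762.5
Σf(m − x̄)² = Σfm² − (Σfm)²/n = 367762.5 − 7625²/162 = 8869.7531
Sample variance = 8869.7531 / 161 = 55.0916

55.092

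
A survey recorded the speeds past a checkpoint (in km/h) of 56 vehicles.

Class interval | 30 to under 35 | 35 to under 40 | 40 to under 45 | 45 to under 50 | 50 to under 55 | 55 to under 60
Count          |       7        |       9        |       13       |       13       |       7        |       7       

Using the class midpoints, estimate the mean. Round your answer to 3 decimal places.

44.732

Midpoints: 32.5, 37.5, 42.5, 47.5, 52.5, 57.5
Σfm = 7×32.5 + 9×37.5 + 13×42.5 + 13×47.5 + 7×52.5 + 7×57.5 = 2505
n = Σf = 56
Mean = 2505 / 56 = 44.7321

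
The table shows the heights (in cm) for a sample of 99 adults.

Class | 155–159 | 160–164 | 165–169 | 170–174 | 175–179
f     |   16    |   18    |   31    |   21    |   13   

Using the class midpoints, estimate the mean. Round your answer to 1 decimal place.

166.8

Midpoints: 157, 162, 167, 172, 177
Σfm = 16×157 + 18×162 + 31×167 + 21×172 + 13×177 = 16518
n = Σf = 99
Mean = 16518 / 99 = 166.8485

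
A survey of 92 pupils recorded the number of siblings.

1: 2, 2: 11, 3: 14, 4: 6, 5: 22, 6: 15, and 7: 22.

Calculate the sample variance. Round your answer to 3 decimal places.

Values: 1, 2, 3, 4, 5, 6, 7
n = 92, Σfx = 444, mean = 4.8261
Σfx² = 2436
Σf(x − x̄)² = Σfx² − (Σfx)²/n = 2436 − 444²/92 = 293.2174
Sample variance = 293.2174 / 91 = 3.2222

3.222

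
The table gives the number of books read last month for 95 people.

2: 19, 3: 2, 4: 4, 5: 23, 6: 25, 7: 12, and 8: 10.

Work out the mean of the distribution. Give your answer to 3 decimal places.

5.147

Values: 2, 3, 4, 5, 6, 7, 8
Σfx = 19×2 + 2×3 + 4×4 + 23×5 + 25×6 + 12×7 + 10×8 = 489
n = Σf = 95
Mean = 489 / 95 = 5.1474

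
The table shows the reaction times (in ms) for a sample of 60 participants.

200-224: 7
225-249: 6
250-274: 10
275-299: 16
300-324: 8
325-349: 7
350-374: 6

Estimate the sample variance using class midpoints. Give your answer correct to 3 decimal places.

1979.343

Midpoints: 212, 237, 262, 287, 312, 337, 362
n = 60, Σfm = 17145, mean = 285.7500
Σfm² = 5015965
Σf(m − x̄)² = Σfm² − (Σfm)²/n = 5015965 − 17145²/60 = 116781.2500
Sample variance = 116781.2500 / 59 = 1979.3432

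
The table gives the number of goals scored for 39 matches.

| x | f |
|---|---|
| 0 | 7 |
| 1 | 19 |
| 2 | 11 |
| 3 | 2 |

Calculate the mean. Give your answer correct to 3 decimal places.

Values: 0, 1, 2, 3
Σfx = 7×0 + 19×1 + 11×2 + 2×3 = 47
n = Σf = 39
Mean = 47 / 39 = 1.2051

1.205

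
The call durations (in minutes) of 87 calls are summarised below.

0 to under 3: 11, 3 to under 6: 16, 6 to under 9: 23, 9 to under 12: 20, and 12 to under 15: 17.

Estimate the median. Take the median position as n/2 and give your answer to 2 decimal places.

Cumulative frequencies: 11, 27, 50, 70, 87
n = 87; position = n/2 = 43.5.
This falls in the class 6 to under 9: L = 6, F = 27, f = 23, h = 3.
Median ≈ 6 + ((43.5 − 27) / 23) × 3 = 8.1522

8.15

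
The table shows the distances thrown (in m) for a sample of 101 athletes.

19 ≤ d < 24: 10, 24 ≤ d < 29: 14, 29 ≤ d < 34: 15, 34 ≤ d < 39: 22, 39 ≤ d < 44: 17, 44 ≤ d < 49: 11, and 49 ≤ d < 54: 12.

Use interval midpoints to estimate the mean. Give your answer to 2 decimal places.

Midpoints: 21.5, 26.5, 31.5, 36.5, 41.5, 46.5, 51.5
Σfm = 10×21.5 + 14×26.5 + 15×31.5 + 22×36.5 + 17×41.5 + 11×46.5 + 12×51.5 = 3696.5
n = Σf = 101
Mean = 3696.5 / 101 = 36.5990

36.60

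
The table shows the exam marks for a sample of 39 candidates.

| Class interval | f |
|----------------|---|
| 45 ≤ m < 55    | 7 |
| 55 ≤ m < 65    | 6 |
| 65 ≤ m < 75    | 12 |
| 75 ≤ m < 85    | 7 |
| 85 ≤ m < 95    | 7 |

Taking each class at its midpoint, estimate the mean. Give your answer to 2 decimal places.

70.26

Midpoints: 50, 60, 70, 80, 90
Σfm = 7×50 + 6×60 + 12×70 + 7×80 + 7×90 = 2740
n = Σf = 39
Mean = 2740 / 39 = 70.2564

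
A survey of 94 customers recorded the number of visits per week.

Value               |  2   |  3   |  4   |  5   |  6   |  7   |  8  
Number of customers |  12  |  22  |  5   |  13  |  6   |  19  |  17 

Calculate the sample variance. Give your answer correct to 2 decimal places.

Values: 2, 3, 4, 5, 6, 7, 8
n = 94, Σfx = 480, mean = 5.1064
Σfx² = 2886
Σf(x − x̄)² = Σfx² − (Σfx)²/n = 2886 − 480²/94 = 434.9362
Sample variance = 434.9362 / 93 = 4.6767

4.68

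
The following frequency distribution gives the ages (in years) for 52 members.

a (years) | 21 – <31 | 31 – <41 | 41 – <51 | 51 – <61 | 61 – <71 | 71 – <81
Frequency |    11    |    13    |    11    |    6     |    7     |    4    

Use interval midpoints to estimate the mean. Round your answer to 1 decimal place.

45.4

Midpoints: 26, 36, 46, 56, 66, 76
Σfm = 11×26 + 13×36 + 11×46 + 6×56 + 7×66 + 4×76 = 2362
n = Σf = 52
Mean = 2362 / 52 = 45.4231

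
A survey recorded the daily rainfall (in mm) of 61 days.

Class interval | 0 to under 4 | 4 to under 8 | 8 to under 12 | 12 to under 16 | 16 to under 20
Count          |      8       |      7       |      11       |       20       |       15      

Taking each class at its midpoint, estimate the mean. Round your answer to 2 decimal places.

11.77

Midpoints: 2, 6, 10, 14, 18
Σfm = 8×2 + 7×6 + 11×10 + 20×14 + 15×18 = 718
n = Σf = 61
Mean = 718 / 61 = 11.7705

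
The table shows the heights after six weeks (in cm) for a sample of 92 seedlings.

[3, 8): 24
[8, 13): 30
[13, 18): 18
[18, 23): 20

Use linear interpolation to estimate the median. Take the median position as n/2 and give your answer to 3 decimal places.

Cumulative frequencies: 24, 54, 72, 92
n = 92; position = n/2 = 46.
This falls in the class [8, 13): L = 8, F = 24, f = 30, h = 5.
Median ≈ 8 + ((46 − 24) / 30) × 5 = 11.6667

11.667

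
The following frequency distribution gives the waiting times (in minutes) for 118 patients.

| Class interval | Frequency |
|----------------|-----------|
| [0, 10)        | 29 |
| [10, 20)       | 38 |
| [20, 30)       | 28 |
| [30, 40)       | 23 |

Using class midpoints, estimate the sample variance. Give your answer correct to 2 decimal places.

112.68

Midpoints: 5, 15, 25, 35
n = 118, Σfm = 2220, mean = 18.8136
Σfm² = 54950
Σf(m − x̄)² = Σfm² − (Σfm)²/n = 54950 − 2220²/118 = 13183.8983
Sample variance = 13183.8983 / 117 = 112.6829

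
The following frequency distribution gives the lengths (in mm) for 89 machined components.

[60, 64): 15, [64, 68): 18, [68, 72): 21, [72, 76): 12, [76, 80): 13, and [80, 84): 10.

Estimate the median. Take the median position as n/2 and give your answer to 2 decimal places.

Cumulative frequencies: 15, 33, 54, 66, 79, 89
n = 89; position = n/2 = 44.5.
This falls in the class [68, 72): L = 68, F = 33, f = 21, h = 4.
Median ≈ 68 + ((44.5 − 33) / 21) × 4 = 70.1905

70.19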